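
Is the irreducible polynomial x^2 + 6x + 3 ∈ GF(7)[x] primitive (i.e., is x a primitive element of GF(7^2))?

Write f(x) = x^2 + 6x + 3.
|GF(7^2)^×| = 7^2 − 1 = 48. Prime factorization: 48 = 2^4·3.
f is primitive ⇔ x has order 48 in GF(7)[x]/(f), i.e. x^(48/q) ≠ 1 for each prime q | 48.
x^(24) mod f = 6.
x^(16) mod f = 2.
None equal 1, so x has full order 48; f is primitive.

Yes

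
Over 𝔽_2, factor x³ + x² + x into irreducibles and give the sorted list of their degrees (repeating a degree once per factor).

1, 2

Write h(x) = x³ + x² + x.
Roots in 𝔽_2: h(0) = 0 → root; h(1) = 1.
Linear factors from roots: (x).
Complete factorization: h(x) = (x)·(x² + x + 1).
Factor degrees with multiplicity: 1 + 2 = 3.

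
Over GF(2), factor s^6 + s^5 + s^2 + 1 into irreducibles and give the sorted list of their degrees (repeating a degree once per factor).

1, 2, 3

Write f(s) = s^6 + s^5 + s^2 + 1.
Roots in GF(2): f(0) = 1; f(1) = 0 → root.
Linear factors from roots: (s + 1).
Complete factorization: f(s) = (s + 1)·(s^2 + s + 1)·(s^3 + s^2 + 1).
Factor degrees with multiplicity: 1 + 2 + 3 = 6.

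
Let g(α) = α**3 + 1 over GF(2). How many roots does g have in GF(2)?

1

Evaluate at each of the 2 elements of GF(2):
g(0) = 1; g(1) = 0 → root.
Roots: {1}.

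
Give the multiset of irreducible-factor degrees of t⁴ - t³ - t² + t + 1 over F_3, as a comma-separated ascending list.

2, 2

Write h(t) = t⁴ - t³ - t² + t + 1.
Roots in F_3: h(0) = 1; h(1) = 1; h(2) = 1.
Complete factorization: h(t) = (t² + t - 1)^2.
Factor degrees with multiplicity: 2 + 2 = 4.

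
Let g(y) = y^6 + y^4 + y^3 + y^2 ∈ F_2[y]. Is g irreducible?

No

Check for roots in F_2: g(0) = 0 → root; g(1) = 0 → root.
g(0) = 0, so (y) divides g(y); g is reducible.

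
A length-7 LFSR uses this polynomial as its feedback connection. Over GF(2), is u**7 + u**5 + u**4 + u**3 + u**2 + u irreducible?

No

Write P(u) = u**7 + u**5 + u**4 + u**3 + u**2 + u.
Check for roots in GF(2): P(0) = 0 → root; P(1) = 0 → root.
P(0) = 0, so (u) divides P(u); P is reducible.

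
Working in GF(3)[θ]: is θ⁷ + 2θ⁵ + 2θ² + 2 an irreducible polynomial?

Write f(θ) = θ⁷ + 2θ⁵ + 2θ² + 2.
Check for roots in GF(3): f(0) = 2; f(1) = 1; f(2) = 1.
No roots, so no linear factors.
Monic irreducibles of degree 2 over GF(3): θ² + 1, θ² + θ + 2, θ² + 2θ + 2.
None of them divide f (all give nonzero remainder).
Degree-3 irreducible divisors: test the 8 monic irreducibles of degree 3 over GF(3).
None of them divide f (all give nonzero remainder).
No irreducible factor of degree ≤ 3 exists, so f is irreducible over GF(3).

Yes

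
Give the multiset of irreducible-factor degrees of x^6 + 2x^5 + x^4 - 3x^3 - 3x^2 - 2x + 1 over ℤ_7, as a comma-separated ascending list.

Write g(x) = x^6 + 2x^5 + x^4 - 3x^3 - 3x^2 - 2x + 1.
Linear factors from roots: (x - 2), (x - 3), (x + 3).
Complete factorization: g(x) = (x + 3)·(x - 2)·(x - 3)^2·(x^2 - 3).
Factor degrees with multiplicity: 1 + 1 + 1 + 1 + 2 = 6.

1, 1, 1, 1, 2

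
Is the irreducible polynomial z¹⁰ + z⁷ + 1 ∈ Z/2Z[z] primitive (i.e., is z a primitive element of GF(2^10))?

Write f(z) = z¹⁰ + z⁷ + 1.
|GF(2^10)^×| = 2^10 − 1 = 1023. Prime factorization: 1023 = 3·11·31.
f is primitive ⇔ z has order 1023 in GF(2)[z]/(f), i.e. z^(1023/q) ≠ 1 for each prime q | 1023.
z^(341) mod f = z⁸ + z⁷ + z³ + z² + z + 1.
z^(93) mod f = z⁷ + z³ + z² + z.
z^(33) mod f = z⁹ + z⁵ + z³ + z² + z + 1.
None equal 1, so z has full order 1023; f is primitive.

Yes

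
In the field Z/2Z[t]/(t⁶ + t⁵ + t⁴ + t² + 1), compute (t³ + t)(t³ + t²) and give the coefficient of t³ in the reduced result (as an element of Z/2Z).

Multiply in Z/2Z[t]: (t³ + t)·(t³ + t²) = t⁶ + t⁵ + t⁴ + t³.
Reduce using t⁶ ≡ t⁵ + t⁴ + t² + 1 (mod t⁶ + t⁵ + t⁴ + t² + 1).
Reduced: t³ + t² + 1.

1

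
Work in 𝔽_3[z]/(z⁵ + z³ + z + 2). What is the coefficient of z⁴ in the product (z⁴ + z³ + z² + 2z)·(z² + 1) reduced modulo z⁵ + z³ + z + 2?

1

Multiply in 𝔽_3[z]: (z⁴ + z³ + z² + 2z)·(z² + 1) = z⁶ + z⁵ + 2z⁴ + z² + 2z.
Reduce using z⁵ ≡ 2z³ + 2z + 1 (mod z⁵ + z³ + z + 2).
Reduced: z⁴ + 2z³ + 2z + 1.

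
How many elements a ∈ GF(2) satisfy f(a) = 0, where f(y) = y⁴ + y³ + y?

Evaluate at each of the 2 elements of GF(2):
f(0) = 0 → root; f(1) = 1.
Roots: {0}.

1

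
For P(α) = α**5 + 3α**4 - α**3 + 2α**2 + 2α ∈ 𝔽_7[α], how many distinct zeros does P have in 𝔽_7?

Evaluate at each of the 7 elements of 𝔽_7:
P(0) = 0 → root; P(1) = 0 → root; P(2) = 0 → root; P(3) = 0 → root; P(4) = 4; P(5) = 0 → root; P(6) = 3.
Roots: {0, 1, 2, 3, 5}.

5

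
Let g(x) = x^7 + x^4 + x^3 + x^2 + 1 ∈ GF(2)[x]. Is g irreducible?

Yes

Check for roots in GF(2): g(0) = 1; g(1) = 1.
No roots, so no linear factors.
Monic irreducibles of degree 2 over GF(2): x^2 + x + 1.
None of them divide g (all give nonzero remainder).
Monic irreducibles of degree 3 over GF(2): x^3 + x + 1, x^3 + x^2 + 1.
None of them divide g (all give nonzero remainder).
No irreducible factor of degree ≤ 3 exists, so g is irreducible over GF(2).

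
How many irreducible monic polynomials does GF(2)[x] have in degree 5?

6

The number of monic irreducibles of degree 5 over GF(2) is (1/5)·Σ_{d∣5} μ(5/d) 2^d.
Divisors of 5: 1, 5; μ(5/d) for each: -1, 1.
Σ = − 2^1 + 2^5 = 30.
N = 30/5 = 6.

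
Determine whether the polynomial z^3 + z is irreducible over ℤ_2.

No

Write g(z) = z^3 + z.
Check for roots in ℤ_2: g(0) = 0 → root; g(1) = 0 → root.
g(0) = 0, so (z) divides g(z); g is reducible.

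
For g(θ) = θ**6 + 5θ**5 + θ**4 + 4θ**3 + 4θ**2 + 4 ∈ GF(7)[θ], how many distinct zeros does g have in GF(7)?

Evaluate at each of the 7 elements of GF(7):
g(0) = 4; g(1) = 5; g(2) = 5; g(3) = 3; g(4) = 3; g(5) = 6; g(6) = 1.
No element is a root.

0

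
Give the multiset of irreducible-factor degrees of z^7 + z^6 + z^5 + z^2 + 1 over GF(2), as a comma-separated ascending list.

Write h(z) = z^7 + z^6 + z^5 + z^2 + 1.
Roots in GF(2): h(0) = 1; h(1) = 1.
Complete factorization: h(z) = (z^7 + z^6 + z^5 + z^2 + 1).
Factor degrees with multiplicity: 7 = 7.

7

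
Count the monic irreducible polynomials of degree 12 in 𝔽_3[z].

By the necklace-counting formula, N_3(12) = (1/12) Σ_{d|12} μ(12/d)·3^d.
Divisors of 12: 1, 2, 3, 4, 6, 12; μ(12/d) for each: 0, 1, 0, -1, -1, 1.
Σ = 3^2 − 3^4 − 3^6 + 3^12 = 530640.
N = 530640/12 = 44220.

44220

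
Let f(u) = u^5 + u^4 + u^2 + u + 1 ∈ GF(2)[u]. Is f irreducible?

Check for roots in GF(2): f(0) = 1; f(1) = 1.
No roots, so no linear factors.
Monic irreducibles of degree 2 over GF(2): u^2 + u + 1.
None of them divide f (all give nonzero remainder).
No irreducible factor of degree ≤ 2 exists, so f is irreducible over GF(2).

Yes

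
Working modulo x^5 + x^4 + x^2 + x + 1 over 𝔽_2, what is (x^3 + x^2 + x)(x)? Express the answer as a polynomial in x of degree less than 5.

x^4 + x^3 + x^2

Multiply in 𝔽_2[x]: (x^3 + x^2 + x)·(x) = x^4 + x^3 + x^2.
Reduced: x^4 + x^3 + x^2.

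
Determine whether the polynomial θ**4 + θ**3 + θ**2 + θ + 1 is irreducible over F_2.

Write f(θ) = θ**4 + θ**3 + θ**2 + θ + 1.
Check for roots in F_2: f(0) = 1; f(1) = 1.
No roots, so no linear factors.
Monic irreducibles of degree 2 over GF(2): θ**2 + θ + 1.
None of them divide f (all give nonzero remainder).
No irreducible factor of degree ≤ 2 exists, so f is irreducible over GF(2).

Yes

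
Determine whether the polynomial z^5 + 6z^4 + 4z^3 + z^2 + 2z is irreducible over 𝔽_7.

Write g(z) = z^5 + 6z^4 + 4z^3 + z^2 + 2z.
Check for roots in 𝔽_7: g(0) = 0 → root; g(1) = 0 → root; g(2) = 0 → root; g(3) = 5; g(4) = 5; g(5) = 4; g(6) = 0 → root.
g(0) = 0, so (z) divides g(z); g is reducible.

No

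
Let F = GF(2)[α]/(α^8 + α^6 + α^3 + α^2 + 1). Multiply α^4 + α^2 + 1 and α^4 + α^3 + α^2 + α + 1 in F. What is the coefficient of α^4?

1

Multiply in GF(2)[α]: (α^4 + α^2 + 1)·(α^4 + α^3 + α^2 + α + 1) = α^8 + α^7 + α^4 + α + 1.
Reduce using α^8 ≡ α^6 + α^3 + α^2 + 1 (mod α^8 + α^6 + α^3 + α^2 + 1).
Reduced: α^7 + α^6 + α^4 + α^3 + α^2 + α.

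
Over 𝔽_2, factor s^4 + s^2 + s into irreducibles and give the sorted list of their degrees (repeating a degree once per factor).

1, 3

Write f(s) = s^4 + s^2 + s.
Roots in 𝔽_2: f(0) = 0 → root; f(1) = 1.
Linear factors from roots: (s).
Complete factorization: f(s) = (s)·(s^3 + s + 1).
Factor degrees with multiplicity: 1 + 3 = 4.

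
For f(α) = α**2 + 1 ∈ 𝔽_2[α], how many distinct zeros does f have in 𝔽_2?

Evaluate at each of the 2 elements of 𝔽_2:
f(0) = 1; f(1) = 0 → root.
Roots: {1}.

1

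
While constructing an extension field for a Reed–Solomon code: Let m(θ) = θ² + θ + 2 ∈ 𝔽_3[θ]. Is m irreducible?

Check for roots in 𝔽_3: m(0) = 2; m(1) = 1; m(2) = 2.
No roots. A degree-2 polynomial over a field with no linear factor is irreducible.

Yes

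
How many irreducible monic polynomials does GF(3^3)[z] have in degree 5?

2869776

By the necklace-counting formula, N_27(5) = (1/5) Σ_{d|5} μ(5/d)·27^d.
Divisors of 5: 1, 5; μ(5/d) for each: -1, 1.
Σ = − 27^1 + 27^5 = 14348880.
N = 14348880/5 = 2869776.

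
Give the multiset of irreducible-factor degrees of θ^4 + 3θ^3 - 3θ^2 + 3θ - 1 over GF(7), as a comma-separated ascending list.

4

Write h(θ) = θ^4 + 3θ^3 - 3θ^2 + 3θ - 1.
Complete factorization: h(θ) = (θ^4 + 3θ^3 - 3θ^2 + 3θ - 1).
Factor degrees with multiplicity: 4 = 4.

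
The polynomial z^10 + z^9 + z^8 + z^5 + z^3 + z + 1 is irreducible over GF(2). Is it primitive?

No

Write f(z) = z^10 + z^9 + z^8 + z^5 + z^3 + z + 1.
|GF(2^10)^×| = 2^10 − 1 = 1023. Prime factorization: 1023 = 3·11·31.
f is primitive ⇔ z has order 1023 in GF(2)[z]/(f), i.e. z^(1023/q) ≠ 1 for each prime q | 1023.
z^(341) mod f = z^9 + z^7 + z^6 + z^3 + z^2.
z^(93) mod f = 1
z^(33) mod f = z^9 + z^6 + z^3 + 1.
Since z^(93) = 1, the order of z divides 93 < 1023; not primitive.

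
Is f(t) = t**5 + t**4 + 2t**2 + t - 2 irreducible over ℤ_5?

Check for roots in ℤ_5: f(0) = 3; f(1) = 3; f(2) = 1; f(3) = 3; f(4) = 4.
No roots, so no linear factors.
Degree-2 irreducible divisors: test the 10 monic irreducibles of degree 2 over GF(5).
None of them divide f (all give nonzero remainder).
No irreducible factor of degree ≤ 2 exists, so f is irreducible over GF(5).

Yes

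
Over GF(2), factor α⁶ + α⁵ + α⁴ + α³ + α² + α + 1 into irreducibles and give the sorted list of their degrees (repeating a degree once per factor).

3, 3

Write g(α) = α⁶ + α⁵ + α⁴ + α³ + α² + α + 1.
Roots in GF(2): g(0) = 1; g(1) = 1.
Complete factorization: g(α) = (α³ + α + 1)·(α³ + α² + 1).
Factor degrees with multiplicity: 3 + 3 = 6.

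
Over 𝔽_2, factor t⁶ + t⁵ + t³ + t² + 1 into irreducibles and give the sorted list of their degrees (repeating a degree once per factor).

Write g(t) = t⁶ + t⁵ + t³ + t² + 1.
Roots in 𝔽_2: g(0) = 1; g(1) = 1.
Complete factorization: g(t) = (t⁶ + t⁵ + t³ + t² + 1).
Factor degrees with multiplicity: 6 = 6.

6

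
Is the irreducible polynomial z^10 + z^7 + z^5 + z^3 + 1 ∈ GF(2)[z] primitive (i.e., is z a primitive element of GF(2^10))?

No

Write f(z) = z^10 + z^7 + z^5 + z^3 + 1.
|GF(2^10)^×| = 2^10 − 1 = 1023. Prime factorization: 1023 = 3·11·31.
f is primitive ⇔ z has order 1023 in GF(2)[z]/(f), i.e. z^(1023/q) ≠ 1 for each prime q | 1023.
z^(341) mod f = z^8 + z^6 + z^4 + z.
z^(93) mod f = z^9 + z^7 + z^6 + z^4 + z + 1.
z^(33) mod f = 1
Since z^(33) = 1, the order of z divides 33 < 1023; not primitive.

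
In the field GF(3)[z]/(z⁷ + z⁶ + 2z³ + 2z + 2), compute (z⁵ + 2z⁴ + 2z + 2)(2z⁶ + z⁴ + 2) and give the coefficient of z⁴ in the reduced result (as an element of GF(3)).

Multiply in GF(3)[z]: (z⁵ + 2z⁴ + 2z + 2)·(2z⁶ + z⁴ + 2) = 2z¹¹ + z¹⁰ + z⁹ + 2z⁸ + z⁷ + z⁶ + z⁵ + z + 1.
Reduce using z⁷ ≡ 2z⁶ + z³ + z + 1 (mod z⁷ + z⁶ + 2z³ + 2z + 2).
Reduced: 2z⁵ + z⁴ + z³ + 2z² + z + 1.

1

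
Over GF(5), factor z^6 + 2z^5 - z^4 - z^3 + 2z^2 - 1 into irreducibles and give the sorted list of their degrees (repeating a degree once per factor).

Write f(z) = z^6 + 2z^5 - z^4 - z^3 + 2z^2 - 1.
Roots in GF(5): f(0) = 4; f(1) = 2; f(2) = 1; f(3) = 4; f(4) = 0 → root.
Linear factors from roots: (z + 1).
Complete factorization: f(z) = (z + 1)·(z^2 + z + 1)·(z^3 + 2z - 1).
Factor degrees with multiplicity: 1 + 2 + 3 = 6.

1, 2, 3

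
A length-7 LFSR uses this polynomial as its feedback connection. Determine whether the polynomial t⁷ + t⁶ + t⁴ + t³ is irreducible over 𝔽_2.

Write f(t) = t⁷ + t⁶ + t⁴ + t³.
Check for roots in 𝔽_2: f(0) = 0 → root; f(1) = 0 → root.
f(0) = 0, so (t) divides f(t); f is reducible.

No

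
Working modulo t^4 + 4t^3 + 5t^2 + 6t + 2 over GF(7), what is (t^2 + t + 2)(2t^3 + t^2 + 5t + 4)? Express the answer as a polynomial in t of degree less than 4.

Multiply in GF(7)[t]: (t^2 + t + 2)·(2t^3 + t^2 + 5t + 4) = 2t^5 + 3t^4 + 3t^3 + 4t^2 + 1.
Reduce using t^4 ≡ 3t^3 + 2t^2 + t + 5 (mod t^4 + 4t^3 + 5t^2 + 6t + 2).
Reduced: 6t^3 + 3t^2 + 5t + 4.

6t^3 + 3t^2 + 5t + 4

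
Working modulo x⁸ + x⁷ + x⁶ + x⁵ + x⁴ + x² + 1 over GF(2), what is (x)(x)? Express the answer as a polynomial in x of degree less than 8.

Multiply in GF(2)[x]: (x)·(x) = x².
Reduced: x².

x^2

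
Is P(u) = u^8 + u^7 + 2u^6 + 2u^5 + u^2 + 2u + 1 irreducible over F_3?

No

Check for roots in F_3: P(0) = 1; P(1) = 1; P(2) = 0 → root.
P(2) = 0, so (u − 2) divides P(u); P is reducible.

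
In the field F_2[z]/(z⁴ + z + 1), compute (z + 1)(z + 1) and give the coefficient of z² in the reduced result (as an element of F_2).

Multiply in F_2[z]: (z + 1)·(z + 1) = z² + 1.
Reduced: z² + 1.

1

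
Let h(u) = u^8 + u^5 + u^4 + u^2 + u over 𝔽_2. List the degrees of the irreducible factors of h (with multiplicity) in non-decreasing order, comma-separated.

Roots in 𝔽_2: h(0) = 0 → root; h(1) = 1.
Linear factors from roots: (u).
Complete factorization: h(u) = (u)·(u^3 + u^2 + 1)·(u^4 + u^3 + u^2 + u + 1).
Factor degrees with multiplicity: 1 + 3 + 4 = 8.

1, 3, 4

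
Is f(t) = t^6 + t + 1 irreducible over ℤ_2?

Check for roots in ℤ_2: f(0) = 1; f(1) = 1.
No roots, so no linear factors.
Monic irreducibles of degree 2 over GF(2): t^2 + t + 1.
None of them divide f (all give nonzero remainder).
Monic irreducibles of degree 3 over GF(2): t^3 + t + 1, t^3 + t^2 + 1.
None of them divide f (all give nonzero remainder).
No irreducible factor of degree ≤ 3 exists, so f is irreducible over GF(2).

Yes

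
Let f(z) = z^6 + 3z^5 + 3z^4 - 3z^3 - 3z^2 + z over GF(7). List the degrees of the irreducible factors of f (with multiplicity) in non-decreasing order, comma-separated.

Linear factors from roots: (z), (z - 3), (z + 3), (z + 1).
Complete factorization: f(z) = (z)·(z + 1)·(z + 3)·(z - 3)·(z^2 + 2z + 3).
Factor degrees with multiplicity: 1 + 1 + 1 + 1 + 2 = 6.

1, 1, 1, 1, 2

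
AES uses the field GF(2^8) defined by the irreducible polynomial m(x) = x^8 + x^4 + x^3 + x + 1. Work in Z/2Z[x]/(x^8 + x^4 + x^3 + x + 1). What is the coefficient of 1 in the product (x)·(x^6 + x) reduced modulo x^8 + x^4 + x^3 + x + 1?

0

Multiply in Z/2Z[x]: (x)·(x^6 + x) = x^7 + x^2.
Reduced: x^7 + x^2.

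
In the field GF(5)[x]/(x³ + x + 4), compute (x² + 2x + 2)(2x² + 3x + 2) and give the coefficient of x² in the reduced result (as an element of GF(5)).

0

Multiply in GF(5)[x]: (x² + 2x + 2)·(2x² + 3x + 2) = 2x⁴ + 2x³ + 2x² + 4.
Reduce using x³ ≡ 4x + 1 (mod x³ + x + 4).
Reduced: 1.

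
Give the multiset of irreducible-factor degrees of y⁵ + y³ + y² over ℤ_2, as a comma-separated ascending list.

1, 1, 3

Write h(y) = y⁵ + y³ + y².
Roots in ℤ_2: h(0) = 0 → root; h(1) = 1.
Linear factors from roots: (y).
Complete factorization: h(y) = (y)^2·(y³ + y + 1).
Factor degrees with multiplicity: 1 + 1 + 3 = 5.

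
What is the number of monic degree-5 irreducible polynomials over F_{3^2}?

The number of monic irreducibles of degree 5 over GF(9) is (1/5)·Σ_{d∣5} μ(5/d) 9^d.
Divisors of 5: 1, 5; μ(5/d) for each: -1, 1.
Σ = − 9^1 + 9^5 = 59040.
N = 59040/5 = 11808.

11808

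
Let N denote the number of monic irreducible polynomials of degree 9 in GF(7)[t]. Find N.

Gauss's count: N_{7}(9) = (1/9) Σ_{d|9} μ(9/d)·7^d.
Divisors of 9: 1, 3, 9; μ(9/d) for each: 0, -1, 1.
Σ = − 7^3 + 7^9 = 40353264.
N = 40353264/9 = 4483696.

4483696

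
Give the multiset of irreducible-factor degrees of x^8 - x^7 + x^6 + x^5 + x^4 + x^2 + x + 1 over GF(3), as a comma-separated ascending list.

1, 3, 4

Write h(x) = x^8 - x^7 + x^6 + x^5 + x^4 + x^2 + x + 1.
Roots in GF(3): h(0) = 1; h(1) = 0 → root; h(2) = 1.
Linear factors from roots: (x - 1).
Complete factorization: h(x) = (x - 1)·(x^3 + x^2 + x - 1)·(x^4 - x^3 + x^2 + 1).
Factor degrees with multiplicity: 1 + 3 + 4 = 8.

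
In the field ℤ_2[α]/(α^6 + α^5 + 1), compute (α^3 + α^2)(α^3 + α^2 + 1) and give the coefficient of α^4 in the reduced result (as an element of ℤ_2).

1

Multiply in ℤ_2[α]: (α^3 + α^2)·(α^3 + α^2 + 1) = α^6 + α^4 + α^3 + α^2.
Reduce using α^6 ≡ α^5 + 1 (mod α^6 + α^5 + 1).
Reduced: α^5 + α^4 + α^3 + α^2 + 1.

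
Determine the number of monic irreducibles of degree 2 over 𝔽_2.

1

x^(2^2) − x is the product of all monic irreducibles of degree dividing 2; Möbius inversion gives N = (1/2) Σ μ(2/d)·2^d.
Divisors of 2: 1, 2; μ(2/d) for each: -1, 1.
Σ = − 2^1 + 2^2 = 2.
N = 2/2 = 1.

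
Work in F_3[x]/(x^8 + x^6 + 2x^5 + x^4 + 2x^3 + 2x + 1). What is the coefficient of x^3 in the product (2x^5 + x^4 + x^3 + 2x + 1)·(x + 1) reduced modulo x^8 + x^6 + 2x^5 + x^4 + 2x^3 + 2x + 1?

1

Multiply in F_3[x]: (2x^5 + x^4 + x^3 + 2x + 1)·(x + 1) = 2x^6 + 2x^4 + x^3 + 2x^2 + 1.
Reduced: 2x^6 + 2x^4 + x^3 + 2x^2 + 1.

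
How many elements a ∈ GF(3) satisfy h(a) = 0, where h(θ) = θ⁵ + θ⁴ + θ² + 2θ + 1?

2

Evaluate at each of the 3 elements of GF(3):
h(0) = 1; h(1) = 0 → root; h(2) = 0 → root.
Roots: {1, 2}.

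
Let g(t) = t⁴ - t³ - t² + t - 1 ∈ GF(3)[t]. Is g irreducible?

Check for roots in GF(3): g(0) = 2; g(1) = 2; g(2) = 2.
No roots, so no linear factors.
Monic irreducibles of degree 2 over GF(3): t² + 1, t² + t - 1, t² - t - 1.
None of them divide g (all give nonzero remainder).
No irreducible factor of degree ≤ 2 exists, so g is irreducible over GF(3).

Yes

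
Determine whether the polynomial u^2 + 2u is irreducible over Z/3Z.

Write f(u) = u^2 + 2u.
Check for roots in Z/3Z: f(0) = 0 → root; f(1) = 0 → root; f(2) = 2.
f(0) = 0, so (u) divides f(u); f is reducible.

No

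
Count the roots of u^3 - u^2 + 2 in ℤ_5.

Write g(u) = u^3 - u^2 + 2.
Evaluate at each of the 5 elements of ℤ_5:
g(0) = 2; g(1) = 2; g(2) = 1; g(3) = 0 → root; g(4) = 0 → root.
Roots: {3, 4}.

2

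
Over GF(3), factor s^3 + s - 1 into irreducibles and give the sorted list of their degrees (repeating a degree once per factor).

Write g(s) = s^3 + s - 1.
Roots in GF(3): g(0) = 2; g(1) = 1; g(2) = 0 → root.
Linear factors from roots: (s + 1).
Complete factorization: g(s) = (s + 1)·(s^2 - s - 1).
Factor degrees with multiplicity: 1 + 2 = 3.

1, 2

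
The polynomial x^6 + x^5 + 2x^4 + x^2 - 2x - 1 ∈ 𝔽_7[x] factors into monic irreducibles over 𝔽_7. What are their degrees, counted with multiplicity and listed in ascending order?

6

Write g(x) = x^6 + x^5 + 2x^4 + x^2 - 2x - 1.
Complete factorization: g(x) = (x^6 + x^5 + 2x^4 + x^2 - 2x - 1).
Factor degrees with multiplicity: 6 = 6.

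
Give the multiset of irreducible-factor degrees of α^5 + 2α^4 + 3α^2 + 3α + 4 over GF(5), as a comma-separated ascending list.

1, 1, 3

Write g(α) = α^5 + 2α^4 + 3α^2 + 3α + 4.
Roots in GF(5): g(0) = 4; g(1) = 3; g(2) = 1; g(3) = 0 → root; g(4) = 0 → root.
Linear factors from roots: (α + 2), (α + 1).
Complete factorization: g(α) = (α + 1)·(α + 2)·(α^3 + 4α^2 + α + 2).
Factor degrees with multiplicity: 1 + 1 + 3 = 5.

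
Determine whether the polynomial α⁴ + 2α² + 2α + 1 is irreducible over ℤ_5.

Write h(α) = α⁴ + 2α² + 2α + 1.
Check for roots in ℤ_5: h(0) = 1; h(1) = 1; h(2) = 4; h(3) = 1; h(4) = 2.
No roots, so no linear factors.
Degree-2 irreducible divisors: test the 10 monic irreducibles of degree 2 over GF(5).
None of them divide h (all give nonzero remainder).
No irreducible factor of degree ≤ 2 exists, so h is irreducible over GF(5).

Yes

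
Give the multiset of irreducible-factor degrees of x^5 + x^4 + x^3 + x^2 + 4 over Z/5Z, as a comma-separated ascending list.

Write f(x) = x^5 + x^4 + x^3 + x^2 + 4.
Roots in Z/5Z: f(0) = 4; f(1) = 3; f(2) = 4; f(3) = 4; f(4) = 4.
Complete factorization: f(x) = (x^2 + x + 2)·(x^3 + 4x + 2).
Factor degrees with multiplicity: 2 + 3 = 5.

2, 3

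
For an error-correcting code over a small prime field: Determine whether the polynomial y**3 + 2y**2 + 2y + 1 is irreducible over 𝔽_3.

Write m(y) = y**3 + 2y**2 + 2y + 1.
Check for roots in 𝔽_3: m(0) = 1; m(1) = 0 → root; m(2) = 0 → root.
m(1) = 0, so (y − 1) divides m(y); m is reducible.

No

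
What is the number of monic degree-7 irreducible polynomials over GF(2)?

Gauss's count: N_{2}(7) = (1/7) Σ_{d|7} μ(7/d)·2^d.
Divisors of 7: 1, 7; μ(7/d) for each: -1, 1.
Σ = − 2^1 + 2^7 = 126.
N = 126/7 = 18.

18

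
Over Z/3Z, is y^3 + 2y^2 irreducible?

No

Write P(y) = y^3 + 2y^2.
Check for roots in Z/3Z: P(0) = 0 → root; P(1) = 0 → root; P(2) = 1.
P(0) = 0, so (y) divides P(y); P is reducible.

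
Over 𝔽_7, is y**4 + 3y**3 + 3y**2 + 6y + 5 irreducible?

Write g(y) = y**4 + 3y**3 + 3y**2 + 6y + 5.
Check for roots in 𝔽_7: g(0) = 5; g(1) = 4; g(2) = 6; g(3) = 2; g(4) = 0 → root; g(5) = 4; g(6) = 0 → root.
g(4) = 0, so (y − 4) divides g(y); g is reducible.

No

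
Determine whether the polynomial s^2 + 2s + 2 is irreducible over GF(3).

Write m(s) = s^2 + 2s + 2.
Check for roots in GF(3): m(0) = 2; m(1) = 2; m(2) = 1.
No roots. A degree-2 polynomial over a field with no linear factor is irreducible.

Yes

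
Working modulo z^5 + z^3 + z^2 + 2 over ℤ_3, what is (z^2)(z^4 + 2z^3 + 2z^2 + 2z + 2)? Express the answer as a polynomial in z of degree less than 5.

z^4 + 2z^3 + z + 2

Multiply in ℤ_3[z]: (z^2)·(z^4 + 2z^3 + 2z^2 + 2z + 2) = z^6 + 2z^5 + 2z^4 + 2z^3 + 2z^2.
Reduce using z^5 ≡ 2z^3 + 2z^2 + 1 (mod z^5 + z^3 + z^2 + 2).
Reduced: z^4 + 2z^3 + z + 2.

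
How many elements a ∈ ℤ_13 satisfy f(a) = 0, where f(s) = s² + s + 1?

Evaluate at each of the 13 elements of ℤ_13:
f(0) = 1; f(1) = 3; f(2) = 7; f(3) = 0 → root; f(4) = 8; f(5) = 5; f(6) = 4; f(7) = 5; f(8) = 8; f(9) = 0 → root; f(10) = 7; f(11) = 3; f(12) = 1.
Roots: {3, 9}.

2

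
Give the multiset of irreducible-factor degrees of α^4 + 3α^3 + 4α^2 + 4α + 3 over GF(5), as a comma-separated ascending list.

1, 1, 2

Write f(α) = α^4 + 3α^3 + 4α^2 + 4α + 3.
Roots in GF(5): f(0) = 3; f(1) = 0 → root; f(2) = 2; f(3) = 3; f(4) = 1.
Linear factors from roots: (α + 4).
Complete factorization: f(α) = (α + 4)^2·(α^2 + 3).
Factor degrees with multiplicity: 1 + 1 + 2 = 4.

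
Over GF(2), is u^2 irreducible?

Write g(u) = u^2.
Check for roots in GF(2): g(0) = 0 → root; g(1) = 1.
g(0) = 0, so (u) divides g(u); g is reducible.

No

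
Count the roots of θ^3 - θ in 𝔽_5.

Write f(θ) = θ^3 - θ.
Evaluate at each of the 5 elements of 𝔽_5:
f(0) = 0 → root; f(1) = 0 → root; f(2) = 1; f(3) = 4; f(4) = 0 → root.
Roots: {0, 1, 4}.

3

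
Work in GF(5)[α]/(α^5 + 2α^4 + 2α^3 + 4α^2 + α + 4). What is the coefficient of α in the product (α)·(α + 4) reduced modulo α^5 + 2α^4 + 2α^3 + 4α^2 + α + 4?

Multiply in GF(5)[α]: (α)·(α + 4) = α^2 + 4α.
Reduced: α^2 + 4α.

4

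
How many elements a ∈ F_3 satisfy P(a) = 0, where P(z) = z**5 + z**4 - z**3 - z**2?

3

Evaluate at each of the 3 elements of F_3:
P(0) = 0 → root; P(1) = 0 → root; P(2) = 0 → root.
Roots: {0, 1, 2}.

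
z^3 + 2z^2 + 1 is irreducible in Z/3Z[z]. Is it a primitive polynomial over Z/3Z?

Write f(z) = z^3 + 2z^2 + 1.
|GF(3^3)^×| = 3^3 − 1 = 26. Prime factorization: 26 = 2·13.
f is primitive ⇔ z has order 26 in GF(3)[z]/(f), i.e. z^(26/q) ≠ 1 for each prime q | 26.
z^(13) mod f = 2.
z^(2) mod f = z^2.
None equal 1, so z has full order 26; f is primitive.

Yes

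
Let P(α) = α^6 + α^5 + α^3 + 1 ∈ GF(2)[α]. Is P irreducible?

No

Check for roots in GF(2): P(0) = 1; P(1) = 0 → root.
P(1) = 0, so (α − 1) divides P(α); P is reducible.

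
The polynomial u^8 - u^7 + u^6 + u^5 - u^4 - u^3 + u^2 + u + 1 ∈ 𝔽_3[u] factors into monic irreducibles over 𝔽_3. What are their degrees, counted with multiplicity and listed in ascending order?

1, 1, 2, 2, 2

Write f(u) = u^8 - u^7 + u^6 + u^5 - u^4 - u^3 + u^2 + u + 1.
Roots in 𝔽_3: f(0) = 1; f(1) = 0 → root; f(2) = 0 → root.
Linear factors from roots: (u - 1), (u + 1).
Complete factorization: f(u) = (u + 1)·(u - 1)·(u^2 + u - 1)·(u^2 - u - 1)^2.
Factor degrees with multiplicity: 1 + 1 + 2 + 2 + 2 = 8.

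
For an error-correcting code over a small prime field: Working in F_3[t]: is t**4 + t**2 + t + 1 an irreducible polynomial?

Write f(t) = t**4 + t**2 + t + 1.
Check for roots in F_3: f(0) = 1; f(1) = 1; f(2) = 2.
No roots, so no linear factors.
Monic irreducibles of degree 2 over GF(3): t**2 + 1, t**2 + t + 2, t**2 + 2t + 2.
None of them divide f (all give nonzero remainder).
No irreducible factor of degree ≤ 2 exists, so f is irreducible over GF(3).

Yes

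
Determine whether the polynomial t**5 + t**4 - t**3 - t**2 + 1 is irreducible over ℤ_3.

Yes

Write g(t) = t**5 + t**4 - t**3 - t**2 + 1.
Check for roots in ℤ_3: g(0) = 1; g(1) = 1; g(2) = 1.
No roots, so no linear factors.
Monic irreducibles of degree 2 over GF(3): t**2 + 1, t**2 + t - 1, t**2 - t - 1.
None of them divide g (all give nonzero remainder).
No irreducible factor of degree ≤ 2 exists, so g is irreducible over GF(3).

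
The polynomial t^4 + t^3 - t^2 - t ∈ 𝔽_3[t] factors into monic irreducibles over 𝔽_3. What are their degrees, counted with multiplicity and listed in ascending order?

1, 1, 1, 1

Write f(t) = t^4 + t^3 - t^2 - t.
Roots in 𝔽_3: f(0) = 0 → root; f(1) = 0 → root; f(2) = 0 → root.
Linear factors from roots: (t), (t - 1), (t + 1).
Complete factorization: f(t) = (t)·(t - 1)·(t + 1)^2.
Factor degrees with multiplicity: 1 + 1 + 1 + 1 = 4.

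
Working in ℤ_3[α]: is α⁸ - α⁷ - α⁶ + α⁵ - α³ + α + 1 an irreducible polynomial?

Yes

Write g(α) = α⁸ - α⁷ - α⁶ + α⁵ - α³ + α + 1.
Check for roots in ℤ_3: g(0) = 1; g(1) = 1; g(2) = 1.
No roots, so no linear factors.
Monic irreducibles of degree 2 over GF(3): α² + 1, α² + α - 1, α² - α - 1.
None of them divide g (all give nonzero remainder).
Degree-3 irreducible divisors: test the 8 monic irreducibles of degree 3 over GF(3).
None of them divide g (all give nonzero remainder).
Degree-4 irreducible divisors: test the 18 monic irreducibles of degree 4 over GF(3).
None of them divide g (all give nonzero remainder).
No irreducible factor of degree ≤ 4 exists, so g is irreducible over GF(3).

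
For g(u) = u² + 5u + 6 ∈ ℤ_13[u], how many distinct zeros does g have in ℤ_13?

Evaluate at each of the 13 elements of ℤ_13:
g(0) = 6; g(1) = 12; g(2) = 7; g(3) = 4; g(4) = 3; g(5) = 4; g(6) = 7; g(7) = 12; g(8) = 6; g(9) = 2; g(10) = 0 → root; g(11) = 0 → root; g(12) = 2.
Roots: {10, 11}.

2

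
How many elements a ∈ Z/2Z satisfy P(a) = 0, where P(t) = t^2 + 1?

Evaluate at each of the 2 elements of Z/2Z:
P(0) = 1; P(1) = 0 → root.
Roots: {1}.

1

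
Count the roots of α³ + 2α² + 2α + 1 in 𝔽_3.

2

Write P(α) = α³ + 2α² + 2α + 1.
Evaluate at each of the 3 elements of 𝔽_3:
P(0) = 1; P(1) = 0 → root; P(2) = 0 → root.
Roots: {1, 2}.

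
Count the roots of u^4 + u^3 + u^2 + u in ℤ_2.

2

Write f(u) = u^4 + u^3 + u^2 + u.
Evaluate at each of the 2 elements of ℤ_2:
f(0) = 0 → root; f(1) = 0 → root.
Roots: {0, 1}.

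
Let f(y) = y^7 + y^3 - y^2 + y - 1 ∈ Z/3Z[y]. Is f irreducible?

Yes

Check for roots in Z/3Z: f(0) = 2; f(1) = 1; f(2) = 1.
No roots, so no linear factors.
Monic irreducibles of degree 2 over GF(3): y^2 + 1, y^2 + y - 1, y^2 - y - 1.
None of them divide f (all give nonzero remainder).
Degree-3 irreducible divisors: test the 8 monic irreducibles of degree 3 over GF(3).
None of them divide f (all give nonzero remainder).
No irreducible factor of degree ≤ 3 exists, so f is irreducible over GF(3).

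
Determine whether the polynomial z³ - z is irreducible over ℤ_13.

Write g(z) = z³ - z.
Check each element of ℤ_13 for a root: g(0)=0, g(1)=0, g(2)=6, g(3)=11, g(4)=8, g(5)=3, g(6)=2, g(7)=11, g(8)=10, g(9)=5, g(10)=2, g(11)=7, g(12)=0.
g(0) = 0, so (z) divides g(z); g is reducible.

No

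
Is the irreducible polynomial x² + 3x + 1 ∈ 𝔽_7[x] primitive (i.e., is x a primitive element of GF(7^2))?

Write f(x) = x² + 3x + 1.
|GF(7^2)^×| = 7^2 − 1 = 48. Prime factorization: 48 = 2^4·3.
f is primitive ⇔ x has order 48 in GF(7)[x]/(f), i.e. x^(48/q) ≠ 1 for each prime q | 48.
x^(24) mod f = 1
x^(16) mod f = 1
Since x^(24) = 1, the order of x divides 24 < 48; not primitive.

No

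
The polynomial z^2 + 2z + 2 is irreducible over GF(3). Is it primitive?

Yes

Write f(z) = z^2 + 2z + 2.
|GF(3^2)^×| = 3^2 − 1 = 8. Prime factorization: 8 = 2^3.
f is primitive ⇔ z has order 8 in GF(3)[z]/(f), i.e. z^(8/q) ≠ 1 for each prime q | 8.
z^(4) mod f = 2.
None equal 1, so z has full order 8; f is primitive.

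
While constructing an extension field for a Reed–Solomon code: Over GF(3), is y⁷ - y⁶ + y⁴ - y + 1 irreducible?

Write h(y) = y⁷ - y⁶ + y⁴ - y + 1.
Check for roots in GF(3): h(0) = 1; h(1) = 1; h(2) = 1.
No roots, so no linear factors.
Monic irreducibles of degree 2 over GF(3): y² + 1, y² + y - 1, y² - y - 1.
None of them divide h (all give nonzero remainder).
Degree-3 irreducible divisors: test the 8 monic irreducibles of degree 3 over GF(3).
None of them divide h (all give nonzero remainder).
No irreducible factor of degree ≤ 3 exists, so h is irreducible over GF(3).

Yes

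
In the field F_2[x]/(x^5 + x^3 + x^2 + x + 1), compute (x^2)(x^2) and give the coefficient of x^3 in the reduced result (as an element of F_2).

Multiply in F_2[x]: (x^2)·(x^2) = x^4.
Reduced: x^4.

0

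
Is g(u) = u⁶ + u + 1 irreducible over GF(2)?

Yes

Check for roots in GF(2): g(0) = 1; g(1) = 1.
No roots, so no linear factors.
Monic irreducibles of degree 2 over GF(2): u² + u + 1.
None of them divide g (all give nonzero remainder).
Monic irreducibles of degree 3 over GF(2): u³ + u + 1, u³ + u² + 1.
None of them divide g (all give nonzero remainder).
No irreducible factor of degree ≤ 3 exists, so g is irreducible over GF(2).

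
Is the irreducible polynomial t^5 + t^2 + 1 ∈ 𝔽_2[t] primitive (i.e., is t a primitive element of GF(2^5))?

Yes

Write f(t) = t^5 + t^2 + 1.
|GF(2^5)^×| = 2^5 − 1 = 31. Prime factorization: 31 = 31.
f is primitive ⇔ t has order 31 in GF(2)[t]/(f), i.e. t^(31/q) ≠ 1 for each prime q | 31.
t^(1) mod f = t.
None equal 1, so t has full order 31; f is primitive.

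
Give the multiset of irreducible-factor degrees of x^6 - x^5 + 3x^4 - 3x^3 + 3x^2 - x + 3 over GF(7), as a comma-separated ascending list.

Write g(x) = x^6 - x^5 + 3x^4 - 3x^3 + 3x^2 - x + 3.
Complete factorization: g(x) = (x^6 - x^5 + 3x^4 - 3x^3 + 3x^2 - x + 3).
Factor degrees with multiplicity: 6 = 6.

6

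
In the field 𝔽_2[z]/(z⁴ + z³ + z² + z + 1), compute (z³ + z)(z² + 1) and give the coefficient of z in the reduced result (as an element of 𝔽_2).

1

Multiply in 𝔽_2[z]: (z³ + z)·(z² + 1) = z⁵ + z.
Reduce using z⁴ ≡ z³ + z² + z + 1 (mod z⁴ + z³ + z² + z + 1).
Reduced: z + 1.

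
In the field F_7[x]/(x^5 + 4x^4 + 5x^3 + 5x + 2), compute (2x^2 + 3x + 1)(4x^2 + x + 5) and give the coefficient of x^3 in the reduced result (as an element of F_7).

0

Multiply in F_7[x]: (2x^2 + 3x + 1)·(4x^2 + x + 5) = x^4 + 3x^2 + 2x + 5.
Reduced: x^4 + 3x^2 + 2x + 5.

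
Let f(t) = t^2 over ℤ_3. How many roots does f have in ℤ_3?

1

Evaluate at each of the 3 elements of ℤ_3:
f(0) = 0 → root; f(1) = 1; f(2) = 1.
Roots: {0}.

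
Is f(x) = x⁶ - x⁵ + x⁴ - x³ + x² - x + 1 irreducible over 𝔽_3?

Yes

Check for roots in 𝔽_3: f(0) = 1; f(1) = 1; f(2) = 1.
No roots, so no linear factors.
Monic irreducibles of degree 2 over GF(3): x² + 1, x² + x - 1, x² - x - 1.
None of them divide f (all give nonzero remainder).
Degree-3 irreducible divisors: test the 8 monic irreducibles of degree 3 over GF(3).
None of them divide f (all give nonzero remainder).
No irreducible factor of degree ≤ 3 exists, so f is irreducible over GF(3).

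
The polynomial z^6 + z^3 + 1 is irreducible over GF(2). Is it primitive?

Write f(z) = z^6 + z^3 + 1.
|GF(2^6)^×| = 2^6 − 1 = 63. Prime factorization: 63 = 3^2·7.
f is primitive ⇔ z has order 63 in GF(2)[z]/(f), i.e. z^(63/q) ≠ 1 for each prime q | 63.
z^(21) mod f = z^3.
z^(9) mod f = 1
Since z^(9) = 1, the order of z divides 9 < 63; not primitive.

No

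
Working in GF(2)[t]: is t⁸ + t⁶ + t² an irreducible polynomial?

Write P(t) = t⁸ + t⁶ + t².
Check for roots in GF(2): P(0) = 0 → root; P(1) = 1.
P(0) = 0, so (t) divides P(t); P is reducible.

No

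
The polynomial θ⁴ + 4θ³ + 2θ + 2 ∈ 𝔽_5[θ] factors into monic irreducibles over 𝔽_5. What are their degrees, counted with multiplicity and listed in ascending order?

Write f(θ) = θ⁴ + 4θ³ + 2θ + 2.
Roots in 𝔽_5: f(0) = 2; f(1) = 4; f(2) = 4; f(3) = 2; f(4) = 2.
Complete factorization: f(θ) = (θ⁴ + 4θ³ + 2θ + 2).
Factor degrees with multiplicity: 4 = 4.

4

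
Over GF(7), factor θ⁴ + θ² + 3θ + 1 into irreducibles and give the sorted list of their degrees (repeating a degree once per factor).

Write g(θ) = θ⁴ + θ² + 3θ + 1.
Linear factors from roots: (θ + 1).
Complete factorization: g(θ) = (θ + 1)·(θ³ - θ² + 2θ + 1).
Factor degrees with multiplicity: 1 + 3 = 4.

1, 3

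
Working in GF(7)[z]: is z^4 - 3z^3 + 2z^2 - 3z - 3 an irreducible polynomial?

Yes

Write g(z) = z^4 - 3z^3 + 2z^2 - 3z - 3.
Check for roots in GF(7): g(0) = 4; g(1) = 1; g(2) = 5; g(3) = 6; g(4) = 4; g(5) = 2; g(6) = 6.
No roots, so no linear factors.
Degree-2 irreducible divisors: test the 21 monic irreducibles of degree 2 over GF(7).
None of them divide g (all give nonzero remainder).
No irreducible factor of degree ≤ 2 exists, so g is irreducible over GF(7).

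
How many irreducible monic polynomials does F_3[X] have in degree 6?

By the necklace-counting formula, N_3(6) = (1/6) Σ_{d|6} μ(6/d)·3^d.
Divisors of 6: 1, 2, 3, 6; μ(6/d) for each: 1, -1, -1, 1.
Σ = 3^1 − 3^2 − 3^3 + 3^6 = 696.
N = 696/6 = 116.

116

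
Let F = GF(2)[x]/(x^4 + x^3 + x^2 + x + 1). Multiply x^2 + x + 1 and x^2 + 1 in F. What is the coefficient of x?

Multiply in GF(2)[x]: (x^2 + x + 1)·(x^2 + 1) = x^4 + x^3 + x + 1.
Reduce using x^4 ≡ x^3 + x^2 + x + 1 (mod x^4 + x^3 + x^2 + x + 1).
Reduced: x^2.

0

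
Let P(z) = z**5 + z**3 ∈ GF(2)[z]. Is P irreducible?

Check for roots in GF(2): P(0) = 0 → root; P(1) = 0 → root.
P(0) = 0, so (z) divides P(z); P is reducible.

No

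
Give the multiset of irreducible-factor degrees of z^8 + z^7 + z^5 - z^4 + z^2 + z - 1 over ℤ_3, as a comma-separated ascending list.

1, 1, 2, 4

Write g(z) = z^8 + z^7 + z^5 - z^4 + z^2 + z - 1.
Roots in ℤ_3: g(0) = 2; g(1) = 0 → root; g(2) = 0 → root.
Linear factors from roots: (z - 1), (z + 1).
Complete factorization: g(z) = (z + 1)·(z - 1)·(z^2 + z - 1)·(z^4 - z^2 - 1).
Factor degrees with multiplicity: 1 + 1 + 2 + 4 = 8.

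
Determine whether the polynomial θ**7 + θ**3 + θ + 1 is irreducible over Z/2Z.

Write g(θ) = θ**7 + θ**3 + θ + 1.
Check for roots in Z/2Z: g(0) = 1; g(1) = 0 → root.
g(1) = 0, so (θ − 1) divides g(θ); g is reducible.

No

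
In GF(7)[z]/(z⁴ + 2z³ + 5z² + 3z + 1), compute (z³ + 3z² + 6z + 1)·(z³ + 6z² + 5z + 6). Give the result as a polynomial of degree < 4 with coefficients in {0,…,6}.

3z^2 + 4z + 3

Multiply in GF(7)[z]: (z³ + 3z² + 6z + 1)·(z³ + 6z² + 5z + 6) = z⁶ + 2z⁵ + z⁴ + 2z³ + 5z² + 6z + 6.
Reduce using z⁴ ≡ 5z³ + 2z² + 4z + 6 (mod z⁴ + 2z³ + 5z² + 3z + 1).
Reduced: 3z² + 4z + 3.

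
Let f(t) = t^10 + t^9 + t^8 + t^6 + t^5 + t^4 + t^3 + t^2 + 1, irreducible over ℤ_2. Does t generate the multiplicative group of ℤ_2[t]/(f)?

Yes

|GF(2^10)^×| = 2^10 − 1 = 1023. Prime factorization: 1023 = 3·11·31.
f is primitive ⇔ t has order 1023 in GF(2)[t]/(f), i.e. t^(1023/q) ≠ 1 for each prime q | 1023.
t^(341) mod f = t^6 + t^5 + t^2 + t + 1.
t^(93) mod f = t^8 + t^7 + t^6 + t^4 + t^2.
t^(33) mod f = t^9 + t^6 + t^4 + t^3.
None equal 1, so t has full order 1023; f is primitive.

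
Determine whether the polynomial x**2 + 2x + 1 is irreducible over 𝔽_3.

Write h(x) = x**2 + 2x + 1.
Check for roots in 𝔽_3: h(0) = 1; h(1) = 1; h(2) = 0 → root.
h(2) = 0, so (x − 2) divides h(x); h is reducible.

No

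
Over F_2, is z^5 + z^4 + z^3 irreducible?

Write P(z) = z^5 + z^4 + z^3.
Check for roots in F_2: P(0) = 0 → root; P(1) = 1.
P(0) = 0, so (z) divides P(z); P is reducible.

No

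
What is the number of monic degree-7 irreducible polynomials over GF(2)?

x^(2^7) − x is the product of all monic irreducibles of degree dividing 7; Möbius inversion gives N = (1/7) Σ μ(7/d)·2^d.
Divisors of 7: 1, 7; μ(7/d) for each: -1, 1.
Σ = − 2^1 + 2^7 = 126.
N = 126/7 = 18.

18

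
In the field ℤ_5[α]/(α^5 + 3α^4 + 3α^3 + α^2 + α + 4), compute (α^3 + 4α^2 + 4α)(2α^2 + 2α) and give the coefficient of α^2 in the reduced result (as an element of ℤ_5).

1

Multiply in ℤ_5[α]: (α^3 + 4α^2 + 4α)·(2α^2 + 2α) = 2α^5 + α^3 + 3α^2.
Reduce using α^5 ≡ 2α^4 + 2α^3 + 4α^2 + 4α + 1 (mod α^5 + 3α^4 + 3α^3 + α^2 + α + 4).
Reduced: 4α^4 + α^2 + 3α + 2.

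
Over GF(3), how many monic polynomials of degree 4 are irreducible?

x^(3^4) − x is the product of all monic irreducibles of degree dividing 4; Möbius inversion gives N = (1/4) Σ μ(4/d)·3^d.
Divisors of 4: 1, 2, 4; μ(4/d) for each: 0, -1, 1.
Σ = − 3^2 + 3^4 = 72.
N = 72/4 = 18.

18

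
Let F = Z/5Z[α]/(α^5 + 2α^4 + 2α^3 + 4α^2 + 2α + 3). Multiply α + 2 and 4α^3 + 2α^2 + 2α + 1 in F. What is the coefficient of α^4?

4

Multiply in Z/5Z[α]: (α + 2)·(4α^3 + 2α^2 + 2α + 1) = 4α^4 + α^2 + 2.
Reduced: 4α^4 + α^2 + 2.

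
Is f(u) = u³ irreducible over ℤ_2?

Check for roots in ℤ_2: f(0) = 0 → root; f(1) = 1.
f(0) = 0, so (u) divides f(u); f is reducible.

No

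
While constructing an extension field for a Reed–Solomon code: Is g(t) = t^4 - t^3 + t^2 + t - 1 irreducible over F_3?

Yes

Check for roots in F_3: g(0) = 2; g(1) = 1; g(2) = 1.
No roots, so no linear factors.
Monic irreducibles of degree 2 over GF(3): t^2 + 1, t^2 + t - 1, t^2 - t - 1.
None of them divide g (all give nonzero remainder).
No irreducible factor of degree ≤ 2 exists, so g is irreducible over GF(3).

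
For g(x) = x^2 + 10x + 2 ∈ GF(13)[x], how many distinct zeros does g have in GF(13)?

Evaluate at each of the 13 elements of GF(13):
g(0) = 2; g(1) = 0 → root; g(2) = 0 → root; g(3) = 2; g(4) = 6; g(5) = 12; g(6) = 7; g(7) = 4; g(8) = 3; g(9) = 4; g(10) = 7; g(11) = 12; g(12) = 6.
Roots: {1, 2}.

2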